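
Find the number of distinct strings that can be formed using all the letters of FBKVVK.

180

The 6 letters of FBKVVK have repeats: K appearing twice and V appearing twice.
Dividing 6! = 720 by 2!·2! = 4 for the repeated letters gives 180.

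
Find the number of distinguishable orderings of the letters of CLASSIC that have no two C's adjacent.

900

Total arrangements of CLASSIC: 7!/(2!·2!) = 1260.
If the two C's are adjacent, glue them into one block, leaving 6 items to arrange: (6)!/(2!) = 360 ways.
Hence 1260 − 360 = 900.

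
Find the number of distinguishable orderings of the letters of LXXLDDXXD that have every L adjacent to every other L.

280

Treat the 2 copies of L as a single block. The multiset to arrange is then {LL, D, D, D, X, X, X, X}, 8 items in all.
That gives (8)!/(4!·3!) = 280 arrangements.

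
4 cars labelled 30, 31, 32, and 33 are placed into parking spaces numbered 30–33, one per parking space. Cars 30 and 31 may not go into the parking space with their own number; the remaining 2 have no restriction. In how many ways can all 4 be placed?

Let Aᵢ (for i ∈ {30, 31}) be the placements that put car i in its forbidden parking space. Any j of these fix j positions, leaving (4−j)! ways to fill the rest, and there are C(2,j) ways to pick which j.
By inclusion–exclusion, the number of valid placements is Σ_{j=0}^{2} (−1)^j C(2,j)·(4−j)!.
Computing: 24 − 12 + 2 = 14.

14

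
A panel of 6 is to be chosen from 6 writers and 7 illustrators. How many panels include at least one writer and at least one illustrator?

With no constraint there are C(13,6) = 1716 possible selections.
Subtract selections that omit an entire group: no writers → C(7,6) = 7; no illustrators → C(6,6) = 1.
Both groups omitted at once is impossible, so 1716 − 8 = 1708.

1708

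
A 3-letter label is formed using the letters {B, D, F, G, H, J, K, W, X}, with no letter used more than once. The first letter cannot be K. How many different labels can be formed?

448

The first letter has 9−1 = 8 choices (anything except K).
The remaining 2 letters are filled from the other 8 symbols without repetition: 8 × 7 = 56.
Total: 8 × 56 = 448.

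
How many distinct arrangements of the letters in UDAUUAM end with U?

With the last slot taken by U, it remains to arrange the other 6 letters (DAUUAM).
Those 6 letters have A appearing twice and U appearing twice, giving (6)!/(2!·2!) = 180.

180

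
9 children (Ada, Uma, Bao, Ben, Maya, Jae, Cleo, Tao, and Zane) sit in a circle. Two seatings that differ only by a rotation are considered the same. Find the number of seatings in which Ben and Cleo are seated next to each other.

Treat {Ben, Cleo} as one unit (2 internal orders) and seat the resulting 8 units around the table: (7)! circular arrangements.
So 2 × (7)! = 2 × 5040 = 10080.

10080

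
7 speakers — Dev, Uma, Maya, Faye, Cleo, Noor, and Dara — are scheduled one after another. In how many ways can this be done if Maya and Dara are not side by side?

3600

Of the 7! = 5040 arrangements, those with Maya and Dara adjacent number 2 × 6! = 1440 (treat the pair as a block with 2 internal orders).
Complementary counting: 5040 − 1440 = 3600.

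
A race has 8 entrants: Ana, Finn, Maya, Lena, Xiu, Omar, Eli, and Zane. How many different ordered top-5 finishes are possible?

6720

This is an ordered selection of 5 from 8: P(8,5).
That gives 8 × 7 × 6 × 5 × 4 = 6720.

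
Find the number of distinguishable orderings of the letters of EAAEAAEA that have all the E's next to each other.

6

Treat the 3 copies of E as a single block. The multiset to arrange is then {EEE, A, A, A, A, A}, 6 items in all.
That gives (6)!/(5!) = 6 arrangements.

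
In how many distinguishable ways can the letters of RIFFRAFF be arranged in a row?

Letter multiplicities in RIFFRAFF: A×1, F×4, I×1, R×2.
The number of distinct arrangements is 8!/(4!·2!) = 40320/48 = 840.

840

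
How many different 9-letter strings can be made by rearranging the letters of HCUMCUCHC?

The 9 letters of HCUMCUCHC have repeats: C appearing 4 times, H appearing twice, and U appearing twice.
So there are 9! / (4!·2!·2!) = 3780 distinguishable arrangements.

3780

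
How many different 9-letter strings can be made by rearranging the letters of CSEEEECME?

CSEEEECME has 9 letters with C appearing twice and E appearing 5 times.
Dividing 9! = 362880 by 5!·2! = 240 for the repeated letters gives 1512.

1512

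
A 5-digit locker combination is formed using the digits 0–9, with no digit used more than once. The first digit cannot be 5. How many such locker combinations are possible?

27216

The first digit has 10−1 = 9 choices (anything except 5).
The remaining 4 digits are filled from the other 9 symbols without repetition: 9 × 8 × 7 × 6 = 3024.
Total: 9 × 3024 = 27216.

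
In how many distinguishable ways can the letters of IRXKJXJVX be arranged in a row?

The 9 letters of IRXKJXJVX have repeats: J appearing twice and X appearing 3 times.
Dividing 9! = 362880 by 3!·2! = 12 for the repeated letters gives 30240.

30240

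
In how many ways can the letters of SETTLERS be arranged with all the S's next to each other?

Treat the 2 copies of S as a single block. The multiset to arrange is then {SS, E, E, L, R, T, T}, 7 items in all.
That gives (7)!/(2!·2!) = 1260 arrangements.

1260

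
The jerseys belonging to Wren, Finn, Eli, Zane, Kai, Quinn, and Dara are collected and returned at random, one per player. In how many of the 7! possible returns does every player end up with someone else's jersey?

1854

Count assignments avoiding every fixed point. For any j of the 7 players fixed to their old jersey, the other 7−j can be arranged in (7−j)! ways.
By inclusion–exclusion this is Σ_{j=0}^{7} (−1)^j C(7,j)·(7−j)!.
Computing: 5040 − 5040 + 2520 − 840 + 210 − 42 + 7 − 1 = 1854.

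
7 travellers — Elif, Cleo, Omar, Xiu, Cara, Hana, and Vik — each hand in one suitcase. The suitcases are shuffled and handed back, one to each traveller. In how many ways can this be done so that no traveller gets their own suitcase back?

Count assignments avoiding every fixed point. For any j of the 7 travellers fixed to their own suitcase, the other 7−j can be arranged in (7−j)! ways.
By inclusion–exclusion this is Σ_{j=0}^{7} (−1)^j C(7,j)·(7−j)!.
Computing: 5040 − 5040 + 2520 − 840 + 210 − 42 + 7 − 1 = 1854.

1854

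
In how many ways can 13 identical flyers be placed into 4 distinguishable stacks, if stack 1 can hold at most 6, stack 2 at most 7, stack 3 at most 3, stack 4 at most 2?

By stars and bars, unrestricted non-negative solutions to x_1+…+x_4 = 13 number C(13+3,3) = 560.
Subtract solutions that violate a single cap (substitute x_i' = x_i − (cap_i+1)): x_1 ≥ 7 gives C(9,3) = 84; x_2 ≥ 8 gives C(8,3) = 56; x_3 ≥ 4 gives C(12,3) = 220; x_4 ≥ 3 gives C(13,3) = 286. Together 646.
Add back pairs where two caps are both exceeded: 0 + 10 + 20 + 4 + 10 + 84 = 128.
By inclusion–exclusion the count is 560 − 646 + 128 = 42.

42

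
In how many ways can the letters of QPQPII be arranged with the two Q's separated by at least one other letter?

60

Total arrangements of QPQPII: 6!/(2!·2!·2!) = 90.
If the two Q's are adjacent, glue them into one block, leaving 5 items to arrange: (5)!/(2!·2!) = 30 ways.
Subtracting, 90 − 30 = 60 arrangements keep the Q's apart.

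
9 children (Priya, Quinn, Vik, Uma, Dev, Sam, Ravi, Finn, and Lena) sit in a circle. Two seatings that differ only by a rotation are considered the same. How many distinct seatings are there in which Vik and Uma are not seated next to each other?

30240

All circular seatings of 9 people number (8)! = 40320.
Those with Vik next to Uma: fuse the pair into one unit and seat 8 units around a circle — 2·(7)! = 10080.
Subtracting, 40320 − 10080 = 30240.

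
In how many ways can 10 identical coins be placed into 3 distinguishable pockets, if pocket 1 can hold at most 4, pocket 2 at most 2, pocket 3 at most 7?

9

Ignoring the caps, the number of non-negative solutions to x_1+…+x_3 = 10 is C(12,2) = 66.
Subtract solutions that violate a single cap (substitute x_i' = x_i − (cap_i+1)): x_1 ≥ 5 gives C(7,2) = 21; x_2 ≥ 3 gives C(9,2) = 36; x_3 ≥ 8 gives C(4,2) = 6. Together 63.
Add back pairs where two caps are both exceeded: 6 + 0 + 0 = 6.
By inclusion–exclusion the count is 66 − 63 + 6 = 9.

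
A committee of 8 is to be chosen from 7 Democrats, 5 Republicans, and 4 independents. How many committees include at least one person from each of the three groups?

Unrestricted: C(16,8) = 12870 ways to pick any 8 of the 16.
Selections missing a whole group: no Democrats → C(9,8) = 9; no Republicans → C(11,8) = 165; no independents → C(12,8) = 495.
Add back selections omitting two groups (i.e. drawn from a single group): C(7,8) + C(5,8) + C(4,8) = 0.
By inclusion–exclusion: 12870 − 669 + 0 = 12201.

12201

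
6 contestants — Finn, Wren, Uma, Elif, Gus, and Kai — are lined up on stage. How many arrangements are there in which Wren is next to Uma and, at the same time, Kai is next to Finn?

Treat {Wren,Uma} as one block (2 orders) and {Kai,Finn} as another (2 orders).
That leaves 4 units to arrange: 2 × 2 × 4! = 4 × 24 = 96.

96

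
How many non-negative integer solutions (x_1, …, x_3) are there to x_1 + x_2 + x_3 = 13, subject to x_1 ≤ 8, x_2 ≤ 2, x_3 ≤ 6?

Ignoring the caps, the number of non-negative solutions to x_1+…+x_3 = 13 is C(15,2) = 105.
Subtract solutions that violate a single cap (substitute x_i' = x_i − (cap_i+1)): x_1 ≥ 9 gives C(6,2) = 15; x_2 ≥ 3 gives C(12,2) = 66; x_3 ≥ 7 gives C(8,2) = 28. Together 109.
Add back pairs where two caps are both exceeded: 3 + 0 + 10 = 13.
By inclusion–exclusion the count is 105 − 109 + 13 = 9.

9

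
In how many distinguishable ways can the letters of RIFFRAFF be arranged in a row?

The 8 letters of RIFFRAFF have repeats: F appearing 4 times and R appearing twice.
Dividing 8! = 40320 by 4!·2! = 48 for the repeated letters gives 840.

840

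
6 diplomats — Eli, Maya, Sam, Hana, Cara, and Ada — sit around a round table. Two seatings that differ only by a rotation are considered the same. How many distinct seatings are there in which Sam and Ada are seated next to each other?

Glue Sam and Ada into a block (2 internal orders). Seating 5 units around a circle gives (4)! arrangements.
So 2 × (4)! = 2 × 24 = 48.

48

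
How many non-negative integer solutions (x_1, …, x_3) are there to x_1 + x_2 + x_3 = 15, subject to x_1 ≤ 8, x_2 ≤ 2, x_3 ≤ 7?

Without the upper bounds there are C(17,2) = 136 ways to split 15 among 3 variables.
Subtract solutions that violate a single cap (substitute x_i' = x_i − (cap_i+1)): x_1 ≥ 9 gives C(8,2) = 28; x_2 ≥ 3 gives C(14,2) = 91; x_3 ≥ 8 gives C(9,2) = 36. Together 155.
Add back pairs where two caps are both exceeded: 10 + 0 + 15 = 25.
By inclusion–exclusion the count is 136 − 155 + 25 = 6.

6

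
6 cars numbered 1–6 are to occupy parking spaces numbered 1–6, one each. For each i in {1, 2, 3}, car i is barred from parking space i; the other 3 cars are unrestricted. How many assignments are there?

Let Aᵢ (for i ∈ {1, 2, 3}) be the placements that put car i in its forbidden parking space. Any j of these fix j positions, leaving (6−j)! ways to fill the rest, and there are C(3,j) ways to pick which j.
By inclusion–exclusion, the number of valid placements is Σ_{j=0}^{3} (−1)^j C(3,j)·(6−j)!.
Computing: 720 − 360 + 72 − 6 = 426.

426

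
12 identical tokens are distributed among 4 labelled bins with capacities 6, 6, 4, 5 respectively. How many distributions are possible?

145

Ignoring the caps, the number of non-negative solutions to x_1+…+x_4 = 12 is C(15,3) = 455.
Subtract solutions that violate a single cap (substitute x_i' = x_i − (cap_i+1)): x_1 ≥ 7 gives C(8,3) = 56; x_2 ≥ 7 gives C(8,3) = 56; x_3 ≥ 5 gives C(10,3) = 120; x_4 ≥ 6 gives C(9,3) = 84. Together 316.
Add back pairs where two caps are both exceeded: 0 + 1 + 0 + 1 + 0 + 4 = 6.
By inclusion–exclusion the count is 455 − 316 + 6 = 145.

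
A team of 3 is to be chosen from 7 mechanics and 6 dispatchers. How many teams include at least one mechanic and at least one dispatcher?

231

With no constraint there are C(13,3) = 286 possible selections.
Subtract selections that omit an entire group: no mechanics → C(6,3) = 20; no dispatchers → C(7,3) = 35.
Both groups omitted at once is impossible, so 286 − 55 = 231.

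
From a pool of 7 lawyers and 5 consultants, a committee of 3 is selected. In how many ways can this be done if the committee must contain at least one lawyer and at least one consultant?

With no constraint there are C(12,3) = 220 possible selections.
Subtract selections that omit an entire group: no lawyers → C(5,3) = 10; no consultants → C(7,3) = 35.
Both groups omitted at once is impossible, so 220 − 45 = 175.

175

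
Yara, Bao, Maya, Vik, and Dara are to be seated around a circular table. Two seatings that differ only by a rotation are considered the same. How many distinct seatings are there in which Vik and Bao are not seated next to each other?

All circular seatings of 5 people number (4)! = 24.
Seatings with Vik beside Bao: treat them as a block with 2 internal orders, giving 2 × (3)! = 12.
Subtracting, 24 − 12 = 12.

12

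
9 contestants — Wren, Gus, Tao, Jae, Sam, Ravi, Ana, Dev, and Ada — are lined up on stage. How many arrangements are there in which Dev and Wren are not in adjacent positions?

There are 9! = 362880 arrangements in all. If Dev and Wren are adjacent, merging them into one block gives 2·(8)! = 80640 arrangements.
So 362880 − 80640 = 282240 arrangements keep them apart.

282240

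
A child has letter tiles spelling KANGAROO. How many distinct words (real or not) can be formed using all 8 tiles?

10080

The 8 letters of KANGAROO have repeats: A appearing twice and O appearing twice.
The number of distinct arrangements is 8!/(2!·2!) = 40320/4 = 10080.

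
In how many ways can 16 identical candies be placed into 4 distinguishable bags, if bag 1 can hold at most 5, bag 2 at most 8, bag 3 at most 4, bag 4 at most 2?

19

By stars and bars, unrestricted non-negative solutions to x_1+…+x_4 = 16 number C(16+3,3) = 969.
Subtract solutions that violate a single cap (substitute x_i' = x_i − (cap_i+1)): x_1 ≥ 6 gives C(13,3) = 286; x_2 ≥ 9 gives C(10,3) = 120; x_3 ≥ 5 gives C(14,3) = 364; x_4 ≥ 3 gives C(16,3) = 560. Together 1330.
Add back pairs where two caps are both exceeded: 4 + 56 + 120 + 10 + 35 + 165 = 390.
Subtract triples: 0 + 0 + 10 + 0 = 10.
By inclusion–exclusion the count is 969 − 1330 + 390 − 10 = 19.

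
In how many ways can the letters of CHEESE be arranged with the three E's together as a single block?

24

Treat the 3 copies of E as a single block. The multiset to arrange is then {EEE, C, H, S}, 4 items in all.
All 4 items are distinct, so there are (4)! = 24 arrangements.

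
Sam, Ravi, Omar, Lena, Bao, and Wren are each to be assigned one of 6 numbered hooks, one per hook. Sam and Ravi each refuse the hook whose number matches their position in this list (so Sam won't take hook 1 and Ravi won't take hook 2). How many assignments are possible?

Let Aᵢ (for i ∈ {1, 2}) be the placements that put person i in their forbidden hook. Any j of these fix j positions, leaving (6−j)! ways to fill the rest, and there are C(2,j) ways to pick which j.
By inclusion–exclusion, the number of valid placements is Σ_{j=0}^{2} (−1)^j C(2,j)·(6−j)!.
Computing: 720 − 240 + 24 = 504.

504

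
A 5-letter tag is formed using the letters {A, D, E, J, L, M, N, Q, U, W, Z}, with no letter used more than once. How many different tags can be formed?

With no repetition, fill the 5 letters in order: 11 choices, then 10, down to 7.
11 × 10 × 9 × 8 × 7 = 55440.

55440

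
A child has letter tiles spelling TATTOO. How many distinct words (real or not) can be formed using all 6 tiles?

The 6 letters of TATTOO have repeats: O appearing twice and T appearing 3 times.
The number of distinct arrangements is 6!/(3!·2!) = 720/12 = 60.

60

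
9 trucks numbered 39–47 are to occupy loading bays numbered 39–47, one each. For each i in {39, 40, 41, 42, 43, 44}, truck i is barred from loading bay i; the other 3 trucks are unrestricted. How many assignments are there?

183822

Let Aᵢ (for 39 ≤ i ≤ 44) be the placements that put truck i in its forbidden loading bay. Any j of these fix j positions, leaving (9−j)! ways to fill the rest, and there are C(6,j) ways to pick which j.
By inclusion–exclusion, the number of valid placements is Σ_{j=0}^{6} (−1)^j C(6,j)·(9−j)!.
Computing: 362880 − 241920 + 75600 − 14400 + 1800 − 144 + 6 = 183822.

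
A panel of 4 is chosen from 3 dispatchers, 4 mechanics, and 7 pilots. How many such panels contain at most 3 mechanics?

Split by how many mechanics are chosen (0 through 3).
Sum: C(4,0)·C(10,4) + C(4,1)·C(10,3) + C(4,2)·C(10,2) + C(4,3)·C(10,1) = 210 + 480 + 270 + 40 = 1000.

1000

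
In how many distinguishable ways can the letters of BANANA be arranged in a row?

60

The 6 letters of BANANA have repeats: A appearing 3 times and N appearing twice.
So there are 6! / (3!·2!) = 60 distinguishable arrangements.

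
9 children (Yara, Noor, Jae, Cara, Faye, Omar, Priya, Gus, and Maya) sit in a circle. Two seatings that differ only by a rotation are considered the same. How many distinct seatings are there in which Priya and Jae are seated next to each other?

Treat {Priya, Jae} as one unit (2 internal orders) and seat the resulting 8 units around the table: (7)! circular arrangements.
So 2 × (7)! = 2 × 5040 = 10080.

10080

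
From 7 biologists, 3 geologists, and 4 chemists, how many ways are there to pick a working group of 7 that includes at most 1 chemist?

Split by how many chemists are chosen (0 through 1).
Sum: C(4,0)·C(10,7) + C(4,1)·C(10,6) = 120 + 840 = 960.

960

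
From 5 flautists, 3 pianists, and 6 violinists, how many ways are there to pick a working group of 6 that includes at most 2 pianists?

2838

Split by how many pianists are chosen (0 through 2).
Sum: C(3,0)·C(11,6) + C(3,1)·C(11,5) + C(3,2)·C(11,4) = 462 + 1386 + 990 = 2838.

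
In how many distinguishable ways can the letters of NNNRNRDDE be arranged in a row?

3780

The 9 letters of NNNRNRDDE have repeats: D appearing twice, N appearing 4 times, and R appearing twice.
So there are 9! / (4!·2!·2!) = 3780 distinguishable arrangements.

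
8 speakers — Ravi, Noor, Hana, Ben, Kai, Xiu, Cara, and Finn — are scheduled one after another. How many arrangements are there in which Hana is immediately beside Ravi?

10080

Glue Hana and Ravi into one block (2 internal orders), leaving 7 units to arrange in a row.
So the count is 2·(7)! = 10080.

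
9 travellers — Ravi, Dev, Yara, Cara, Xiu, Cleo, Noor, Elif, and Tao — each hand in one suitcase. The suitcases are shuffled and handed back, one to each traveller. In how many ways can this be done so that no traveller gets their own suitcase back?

Let Aᵢ be the assignments in which traveller i gets their own suitcase. We want the size of the complement of A₁∪…∪A_9.
By inclusion–exclusion this is Σ_{j=0}^{9} (−1)^j C(9,j)·(9−j)!.
Computing: 362880 − 362880 + 181440 − 60480 + 15120 − 3024 + 504 − 72 + 9 − 1 = 133496.

133496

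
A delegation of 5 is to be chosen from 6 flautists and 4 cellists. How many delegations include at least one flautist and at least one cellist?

With no constraint there are C(10,5) = 252 possible selections.
Subtract selections that omit an entire group: no flautists → C(4,5) = 0; no cellists → C(6,5) = 6.
Both groups omitted at once is impossible, so 252 − 6 = 246.

246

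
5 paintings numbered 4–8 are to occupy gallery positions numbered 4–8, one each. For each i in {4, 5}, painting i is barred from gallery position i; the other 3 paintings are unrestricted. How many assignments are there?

Let Aᵢ (for i ∈ {4, 5}) be the placements that put painting i in its forbidden gallery position. Any j of these fix j positions, leaving (5−j)! ways to fill the rest, and there are C(2,j) ways to pick which j.
By inclusion–exclusion, the number of valid placements is Σ_{j=0}^{2} (−1)^j C(2,j)·(5−j)!.
Computing: 120 − 48 + 6 = 78.

78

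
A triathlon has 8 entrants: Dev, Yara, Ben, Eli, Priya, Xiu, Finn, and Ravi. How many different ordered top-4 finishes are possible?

This is an ordered selection of 4 from 8: P(8,4).
That gives 8 × 7 × 6 × 5 = 1680.

1680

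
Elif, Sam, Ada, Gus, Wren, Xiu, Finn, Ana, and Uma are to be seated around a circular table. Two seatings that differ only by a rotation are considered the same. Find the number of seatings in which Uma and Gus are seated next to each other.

10080

Glue Uma and Gus into a block (2 internal orders). Seating 8 units around a circle gives (7)! arrangements.
So 2 × (7)! = 2 × 5040 = 10080.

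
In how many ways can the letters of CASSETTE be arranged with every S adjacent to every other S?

Treat the 2 copies of S as a single block. The multiset to arrange is then {SS, A, C, E, E, T, T}, 7 items in all.
That gives (7)!/(2!·2!) = 1260 arrangements.

1260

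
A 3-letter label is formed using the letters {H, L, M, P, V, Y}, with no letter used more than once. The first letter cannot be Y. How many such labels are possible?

The first letter has 6−1 = 5 choices (anything except Y).
The remaining 2 letters are filled from the other 5 symbols without repetition: 5 × 4 = 20.
Total: 5 × 20 = 100.

100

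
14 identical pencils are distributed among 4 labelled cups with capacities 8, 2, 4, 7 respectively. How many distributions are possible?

Without the upper bounds there are C(17,3) = 680 ways to split 14 among 4 cups.
Subtract solutions that violate a single cap (substitute x_i' = x_i − (cap_i+1)): x_1 ≥ 9 gives C(8,3) = 56; x_2 ≥ 3 gives C(14,3) = 364; x_3 ≥ 5 gives C(12,3) = 220; x_4 ≥ 8 gives C(9,3) = 84. Together 724.
Add back pairs where two caps are both exceeded: 10 + 1 + 0 + 84 + 20 + 4 = 119.
By inclusion–exclusion the count is 680 − 724 + 119 = 75.

75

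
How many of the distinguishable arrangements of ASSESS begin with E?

5

Fix E in the first position and arrange the remaining 5 letters.
Those 5 letters have S appearing 4 times, giving (5)!/(4!) = 5.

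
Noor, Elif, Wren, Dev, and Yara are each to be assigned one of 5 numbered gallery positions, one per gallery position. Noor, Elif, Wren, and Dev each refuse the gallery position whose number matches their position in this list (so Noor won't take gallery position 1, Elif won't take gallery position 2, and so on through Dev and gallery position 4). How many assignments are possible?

53

Let Aᵢ (for 1 ≤ i ≤ 4) be the placements that put person i in their forbidden gallery position. Any j of these fix j positions, leaving (5−j)! ways to fill the rest, and there are C(4,j) ways to pick which j.
By inclusion–exclusion, the number of valid placements is Σ_{j=0}^{4} (−1)^j C(4,j)·(5−j)!.
Computing: 120 − 96 + 36 − 8 + 1 = 53.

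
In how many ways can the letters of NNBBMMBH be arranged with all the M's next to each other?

420

Treat the 2 copies of M as a single block. The multiset to arrange is then {MM, B, B, B, H, N, N}, 7 items in all.
That gives (7)!/(3!·2!) = 420 arrangements.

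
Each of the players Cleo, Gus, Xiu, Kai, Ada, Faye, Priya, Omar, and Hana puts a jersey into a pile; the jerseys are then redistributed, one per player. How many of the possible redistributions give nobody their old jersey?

133496

Let Aᵢ be the assignments in which player i gets their old jersey. We want the size of the complement of A₁∪…∪A_9.
By inclusion–exclusion this is Σ_{j=0}^{9} (−1)^j C(9,j)·(9−j)!.
Computing: 362880 − 362880 + 181440 − 60480 + 15120 − 3024 + 504 − 72 + 9 − 1 = 133496.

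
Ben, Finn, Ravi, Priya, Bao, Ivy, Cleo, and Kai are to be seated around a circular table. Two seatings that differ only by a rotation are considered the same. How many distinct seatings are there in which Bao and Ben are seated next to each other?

Treat {Bao, Ben} as one unit (2 internal orders) and seat the resulting 7 units around the table: (6)! circular arrangements.
So 2 × (6)! = 2 × 720 = 1440.

1440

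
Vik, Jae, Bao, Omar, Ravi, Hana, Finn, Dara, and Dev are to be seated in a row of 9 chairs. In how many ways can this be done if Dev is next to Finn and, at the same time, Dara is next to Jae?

Treat {Dev,Finn} as one block (2 orders) and {Dara,Jae} as another (2 orders).
That leaves 7 units to arrange: 2 × 2 × 7! = 4 × 5040 = 20160.

20160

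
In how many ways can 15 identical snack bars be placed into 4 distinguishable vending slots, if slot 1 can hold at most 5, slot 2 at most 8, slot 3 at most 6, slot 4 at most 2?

By stars and bars, unrestricted non-negative solutions to x_1+…+x_4 = 15 number C(15+3,3) = 816.
Subtract solutions that violate a single cap (substitute x_i' = x_i − (cap_i+1)): x_1 ≥ 6 gives C(12,3) = 220; x_2 ≥ 9 gives C(9,3) = 84; x_3 ≥ 7 gives C(11,3) = 165; x_4 ≥ 3 gives C(15,3) = 455. Together 924.
Add back pairs where two caps are both exceeded: 1 + 10 + 84 + 0 + 20 + 56 = 171.
By inclusion–exclusion the count is 816 − 924 + 171 = 63.

63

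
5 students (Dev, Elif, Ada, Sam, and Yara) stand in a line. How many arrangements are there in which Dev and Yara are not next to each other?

Of the 5! = 120 arrangements, those with Dev and Yara adjacent number 2 × 4! = 48 (treat the pair as a block with 2 internal orders).
So 120 − 48 = 72 arrangements keep them apart.

72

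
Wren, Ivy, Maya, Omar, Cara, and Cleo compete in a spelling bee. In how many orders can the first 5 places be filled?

There are 6 choices for 1st place, 5 for 2nd, and so on down to 2 for position 5.
That gives 6 × 5 × 4 × 3 × 2 = 720.

720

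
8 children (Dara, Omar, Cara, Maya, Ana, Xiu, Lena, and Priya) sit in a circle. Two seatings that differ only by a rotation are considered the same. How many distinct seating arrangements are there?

5040

Seat Dara anywhere (absorbing the rotational symmetry), then permute the other 7: (7)! = 5040.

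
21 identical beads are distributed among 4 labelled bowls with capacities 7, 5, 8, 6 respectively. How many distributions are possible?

Ignoring the caps, the number of non-negative solutions to x_1+…+x_4 = 21 is C(24,3) = 2024.
Subtract solutions that violate a single cap (substitute x_i' = x_i − (cap_i+1)): x_1 ≥ 8 gives C(16,3) = 560; x_2 ≥ 6 gives C(18,3) = 816; x_3 ≥ 9 gives C(15,3) = 455; x_4 ≥ 7 gives C(17,3) = 680. Together 2511.
Add back pairs where two caps are both exceeded: 120 + 35 + 84 + 84 + 165 + 56 = 544.
Subtract triples: 0 + 1 + 0 + 0 = 1.
By inclusion–exclusion the count is 2024 − 2511 + 544 − 1 = 56.

56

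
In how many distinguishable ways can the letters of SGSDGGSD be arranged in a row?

560

Letter multiplicities in SGSDGGSD: D×2, G×3, S×3.
The number of distinct arrangements is 8!/(3!·3!·2!) = 40320/72 = 560.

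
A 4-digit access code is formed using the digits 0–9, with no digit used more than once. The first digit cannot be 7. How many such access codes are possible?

The first digit has 10−1 = 9 choices (anything except 7).
The remaining 3 digits are filled from the other 9 symbols without repetition: 9 × 8 × 7 = 504.
Total: 9 × 504 = 4536.

4536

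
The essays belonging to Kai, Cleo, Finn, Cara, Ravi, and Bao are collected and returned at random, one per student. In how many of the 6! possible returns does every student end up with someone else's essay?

265

Let Aᵢ be the assignments in which student i gets their own essay. We want the size of the complement of A₁∪…∪A_6.
By inclusion–exclusion this is Σ_{j=0}^{6} (−1)^j C(6,j)·(6−j)!.
Computing: 720 − 720 + 360 − 120 + 30 − 6 + 1 = 265.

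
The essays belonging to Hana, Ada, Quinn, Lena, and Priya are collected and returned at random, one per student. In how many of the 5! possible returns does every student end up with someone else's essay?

This is the derangement count D_5: permutations of 5 items with no fixed point.
By inclusion–exclusion this is Σ_{j=0}^{5} (−1)^j C(5,j)·(5−j)!.
Computing: 120 − 120 + 60 − 20 + 5 − 1 = 44.

44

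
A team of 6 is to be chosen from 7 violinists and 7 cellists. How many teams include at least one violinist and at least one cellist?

With no constraint there are C(14,6) = 3003 possible selections.
Subtract selections that omit an entire group: no violinists → C(7,6) = 7; no cellists → C(7,6) = 7.
Both groups omitted at once is impossible, so 3003 − 14 = 2989.

2989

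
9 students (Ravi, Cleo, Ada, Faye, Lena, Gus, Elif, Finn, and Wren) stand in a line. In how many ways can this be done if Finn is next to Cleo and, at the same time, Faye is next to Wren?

20160

Treat {Finn,Cleo} as one block (2 orders) and {Faye,Wren} as another (2 orders).
That leaves 7 units to arrange: 2 × 2 × 7! = 4 × 5040 = 20160.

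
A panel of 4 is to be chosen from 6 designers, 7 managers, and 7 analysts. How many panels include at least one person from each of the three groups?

2499

With no constraint there are C(20,4) = 4845 possible selections.
Subtract selections that omit an entire group: no designers → C(14,4) = 1001; no managers → C(13,4) = 715; no analysts → C(13,4) = 715.
Add back selections omitting two groups (i.e. drawn from a single group): C(6,4) + C(7,4) + C(7,4) = 85.
By inclusion–exclusion: 4845 − 2431 + 85 = 2499.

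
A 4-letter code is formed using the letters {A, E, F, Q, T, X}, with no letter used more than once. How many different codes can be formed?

360

With no repetition, fill the 4 letters in order: 6 choices, then 5, down to 3.
That product is 6 × 5 × 4 × 3 = 360.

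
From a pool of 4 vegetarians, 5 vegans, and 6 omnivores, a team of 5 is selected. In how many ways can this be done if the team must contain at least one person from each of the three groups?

2170

Unrestricted: C(15,5) = 3003 ways to pick any 5 of the 15.
Subtract selections that omit an entire group: no vegetarians → C(11,5) = 462; no vegans → C(10,5) = 252; no omnivores → C(9,5) = 126.
Add back selections omitting two groups (i.e. drawn from a single group): C(4,5) + C(5,5) + C(6,5) = 7.
By inclusion–exclusion: 3003 − 840 + 7 = 2170.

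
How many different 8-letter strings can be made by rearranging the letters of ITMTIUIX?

ITMTIUIX has 8 letters with I appearing 3 times and T appearing twice.
The number of distinct arrangements is 8!/(3!·2!) = 40320/12 = 3360.

3360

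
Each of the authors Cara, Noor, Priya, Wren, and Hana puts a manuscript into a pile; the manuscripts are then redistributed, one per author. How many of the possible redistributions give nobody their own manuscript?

44

Let Aᵢ be the assignments in which author i gets their own manuscript. We want the size of the complement of A₁∪…∪A_5.
By inclusion–exclusion this is Σ_{j=0}^{5} (−1)^j C(5,j)·(5−j)!.
Computing: 120 − 120 + 60 − 20 + 5 − 1 = 44.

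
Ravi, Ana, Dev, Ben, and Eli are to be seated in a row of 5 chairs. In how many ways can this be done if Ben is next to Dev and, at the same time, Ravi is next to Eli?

Treat {Ben,Dev} as one block (2 orders) and {Ravi,Eli} as another (2 orders).
That leaves 3 units to arrange: 2 × 2 × 3! = 4 × 6 = 24.

24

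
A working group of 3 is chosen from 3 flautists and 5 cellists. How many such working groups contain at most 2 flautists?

55

Split by how many flautists are chosen (0 through 2).
Sum: C(3,0)·C(5,3) + C(3,1)·C(5,2) + C(3,2)·C(5,1) = 10 + 30 + 15 = 55.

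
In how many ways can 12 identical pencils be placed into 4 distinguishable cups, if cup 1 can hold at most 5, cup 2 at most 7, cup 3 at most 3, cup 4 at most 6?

Ignoring the caps, the number of non-negative solutions to x_1+…+x_4 = 12 is C(15,3) = 455.
Subtract solutions that violate a single cap (substitute x_i' = x_i − (cap_i+1)): x_1 ≥ 6 gives C(9,3) = 84; x_2 ≥ 8 gives C(7,3) = 35; x_3 ≥ 4 gives C(11,3) = 165; x_4 ≥ 7 gives C(8,3) = 56. Together 340.
Add back pairs where two caps are both exceeded: 0 + 10 + 0 + 1 + 0 + 4 = 15.
By inclusion–exclusion the count is 455 − 340 + 15 = 130.

130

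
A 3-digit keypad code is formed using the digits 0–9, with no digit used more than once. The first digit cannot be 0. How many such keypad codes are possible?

The first digit has 10−1 = 9 choices (anything except 0).
The remaining 2 digits are filled from the other 9 symbols without repetition: 9 × 8 = 72.
Total: 9 × 72 = 648.

648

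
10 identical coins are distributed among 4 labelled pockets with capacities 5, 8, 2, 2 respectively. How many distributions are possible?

Ignoring the caps, the number of non-negative solutions to x_1+…+x_4 = 10 is C(13,3) = 286.
Subtract solutions that violate a single cap (substitute x_i' = x_i − (cap_i+1)): x_1 ≥ 6 gives C(7,3) = 35; x_2 ≥ 9 gives C(4,3) = 4; x_3 ≥ 3 gives C(10,3) = 120; x_4 ≥ 3 gives C(10,3) = 120. Together 279.
Add back pairs where two caps are both exceeded: 0 + 4 + 4 + 0 + 0 + 35 = 43.
By inclusion–exclusion the count is 286 − 279 + 43 = 50.

50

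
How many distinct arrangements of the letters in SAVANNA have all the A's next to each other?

60

Treat the 3 copies of A as a single block. The multiset to arrange is then {AAA, N, N, S, V}, 5 items in all.
That gives (5)!/(2!) = 60 arrangements.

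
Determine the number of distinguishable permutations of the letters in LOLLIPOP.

1680

Letter multiplicities in LOLLIPOP: I×1, L×3, O×2, P×2.
The number of distinct arrangements is 8!/(3!·2!·2!) = 40320/24 = 1680.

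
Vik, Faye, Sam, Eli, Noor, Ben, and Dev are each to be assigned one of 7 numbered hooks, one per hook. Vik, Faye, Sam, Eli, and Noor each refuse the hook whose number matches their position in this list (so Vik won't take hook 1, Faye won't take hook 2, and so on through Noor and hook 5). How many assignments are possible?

2428

Let Aᵢ (for 1 ≤ i ≤ 5) be the placements that put person i in their forbidden hook. Any j of these fix j positions, leaving (7−j)! ways to fill the rest, and there are C(5,j) ways to pick which j.
By inclusion–exclusion, the number of valid placements is Σ_{j=0}^{5} (−1)^j C(5,j)·(7−j)!.
Computing: 5040 − 3600 + 1200 − 240 + 30 − 2 = 2428.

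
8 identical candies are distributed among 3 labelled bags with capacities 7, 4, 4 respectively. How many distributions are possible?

Without the upper bounds there are C(10,2) = 45 ways to split 8 among 3 bags.
Subtract solutions that violate a single cap (substitute x_i' = x_i − (cap_i+1)): x_1 ≥ 8 gives C(2,2) = 1; x_2 ≥ 5 gives C(5,2) = 10; x_3 ≥ 5 gives C(5,2) = 10. Together 21.
No two caps can be exceeded simultaneously, so the pair terms are all 0.
By inclusion–exclusion the count is 45 − 21 + 0 = 24.

24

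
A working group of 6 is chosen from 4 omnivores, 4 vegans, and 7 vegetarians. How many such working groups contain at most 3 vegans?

Split by how many vegans are chosen (0 through 3).
Sum: C(4,0)·C(11,6) + C(4,1)·C(11,5) + C(4,2)·C(11,4) + C(4,3)·C(11,3) = 462 + 1848 + 1980 + 660 = 4950.

4950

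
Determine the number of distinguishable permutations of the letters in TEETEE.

The 6 letters of TEETEE have repeats: E appearing 4 times and T appearing twice.
Dividing 6! = 720 by 4!·2! = 48 for the repeated letters gives 15.

15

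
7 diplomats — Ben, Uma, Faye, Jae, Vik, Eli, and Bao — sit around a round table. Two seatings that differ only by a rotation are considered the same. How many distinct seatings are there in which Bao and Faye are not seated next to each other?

480

Without the restriction there are (6)! = 720 seatings.
Those with Bao next to Faye: fuse the pair into one unit and seat 6 units around a circle — 2·(5)! = 240.
Subtracting, 720 − 240 = 480.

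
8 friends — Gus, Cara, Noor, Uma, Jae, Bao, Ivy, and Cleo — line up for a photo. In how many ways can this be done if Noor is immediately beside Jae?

10080

Treat {Noor, Jae} as a single unit. There are 7 units to order, and the pair itself can be ordered 2 ways.
So the count is 2·(7)! = 10080.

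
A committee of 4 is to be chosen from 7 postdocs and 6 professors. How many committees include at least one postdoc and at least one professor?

665

Unrestricted: C(13,4) = 715 ways to pick any 4 of the 13.
Selections missing a whole group: no postdocs → C(6,4) = 15; no professors → C(7,4) = 35.
Both groups omitted at once is impossible, so 715 − 50 = 665.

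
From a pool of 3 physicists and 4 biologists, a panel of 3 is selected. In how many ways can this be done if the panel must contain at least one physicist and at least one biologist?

Total 3-person selections from all 7: C(7,3) = 35.
Selections missing a whole group: no physicists → C(4,3) = 4; no biologists → C(3,3) = 1.
Both groups omitted at once is impossible, so 35 − 5 = 30.

30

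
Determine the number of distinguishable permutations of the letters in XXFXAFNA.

1680

Letter multiplicities in XXFXAFNA: A×2, F×2, N×1, X×3.
The number of distinct arrangements is 8!/(3!·2!·2!) = 40320/24 = 1680.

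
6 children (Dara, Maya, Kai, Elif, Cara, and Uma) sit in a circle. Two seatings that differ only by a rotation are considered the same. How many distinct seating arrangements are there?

Fix one person's seat to break rotational symmetry; the remaining 5 people can be arranged in (5)! = 120 ways.

120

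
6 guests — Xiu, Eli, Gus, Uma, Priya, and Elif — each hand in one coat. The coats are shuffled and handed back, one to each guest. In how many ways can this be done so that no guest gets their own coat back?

This is the derangement count D_6: permutations of 6 items with no fixed point.
By inclusion–exclusion this is Σ_{j=0}^{6} (−1)^j C(6,j)·(6−j)!.
Computing: 720 − 720 + 360 − 120 + 30 − 6 + 1 = 265.

265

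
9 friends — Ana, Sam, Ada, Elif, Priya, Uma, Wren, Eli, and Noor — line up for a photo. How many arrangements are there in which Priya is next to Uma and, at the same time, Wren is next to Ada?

Treat {Priya,Uma} as one block (2 orders) and {Wren,Ada} as another (2 orders).
That leaves 7 units to arrange: 2 × 2 × 7! = 4 × 5040 = 20160.

20160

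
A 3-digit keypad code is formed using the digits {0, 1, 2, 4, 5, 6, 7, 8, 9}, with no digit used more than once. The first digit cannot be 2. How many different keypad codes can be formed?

448

The first digit has 9−1 = 8 choices (anything except 2).
The remaining 2 digits are filled from the other 8 symbols without repetition: 8 × 7 = 56.
Total: 8 × 56 = 448.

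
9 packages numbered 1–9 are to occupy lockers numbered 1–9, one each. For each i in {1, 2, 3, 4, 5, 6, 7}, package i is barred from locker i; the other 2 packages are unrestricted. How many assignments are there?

165016

Let Aᵢ (for 1 ≤ i ≤ 7) be the placements that put package i in its forbidden locker. Any j of these fix j positions, leaving (9−j)! ways to fill the rest, and there are C(7,j) ways to pick which j.
By inclusion–exclusion, the number of valid placements is Σ_{j=0}^{7} (−1)^j C(7,j)·(9−j)!.
Computing: 362880 − 282240 + 105840 − 25200 + 4200 − 504 + 42 − 2 = 165016.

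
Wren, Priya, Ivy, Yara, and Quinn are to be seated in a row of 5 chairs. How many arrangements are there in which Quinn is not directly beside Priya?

There are 5! = 120 arrangements in all. If Quinn and Priya are adjacent, merging them into one block gives 2·(4)! = 48 arrangements.
So 120 − 48 = 72 arrangements keep them apart.

72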